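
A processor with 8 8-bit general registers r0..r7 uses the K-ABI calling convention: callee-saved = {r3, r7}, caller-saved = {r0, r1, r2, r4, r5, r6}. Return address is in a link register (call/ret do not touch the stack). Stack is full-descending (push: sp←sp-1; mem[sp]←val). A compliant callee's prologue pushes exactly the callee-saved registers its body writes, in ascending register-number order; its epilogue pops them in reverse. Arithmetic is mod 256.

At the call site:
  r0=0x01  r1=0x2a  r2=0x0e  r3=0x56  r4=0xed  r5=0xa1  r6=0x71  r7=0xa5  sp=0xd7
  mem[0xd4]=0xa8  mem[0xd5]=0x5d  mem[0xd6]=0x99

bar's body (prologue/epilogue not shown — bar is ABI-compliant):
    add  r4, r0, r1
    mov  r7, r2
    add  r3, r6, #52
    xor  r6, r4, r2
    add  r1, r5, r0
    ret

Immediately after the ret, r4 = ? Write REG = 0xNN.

REG = 0x2b

prologue: push r3 → mem[0xd6]=0x56, sp=0xd6
prologue: push r7 → mem[0xd5]=0xa5, sp=0xd5
body[0] add  r4, r0, r1 → r4=0x2b
body[1] mov  r7, r2 → r7=0x0e
body[2] add  r3, r6, #52 → r3=0xa5
body[3] xor  r6, r4, r2 → r6=0x25
body[4] add  r1, r5, r0 → r1=0xa2
epilogue: pop r7=0xa5, sp=0xd6
epilogue: pop r3=0x56, sp=0xd7
r4 is caller-saved → body value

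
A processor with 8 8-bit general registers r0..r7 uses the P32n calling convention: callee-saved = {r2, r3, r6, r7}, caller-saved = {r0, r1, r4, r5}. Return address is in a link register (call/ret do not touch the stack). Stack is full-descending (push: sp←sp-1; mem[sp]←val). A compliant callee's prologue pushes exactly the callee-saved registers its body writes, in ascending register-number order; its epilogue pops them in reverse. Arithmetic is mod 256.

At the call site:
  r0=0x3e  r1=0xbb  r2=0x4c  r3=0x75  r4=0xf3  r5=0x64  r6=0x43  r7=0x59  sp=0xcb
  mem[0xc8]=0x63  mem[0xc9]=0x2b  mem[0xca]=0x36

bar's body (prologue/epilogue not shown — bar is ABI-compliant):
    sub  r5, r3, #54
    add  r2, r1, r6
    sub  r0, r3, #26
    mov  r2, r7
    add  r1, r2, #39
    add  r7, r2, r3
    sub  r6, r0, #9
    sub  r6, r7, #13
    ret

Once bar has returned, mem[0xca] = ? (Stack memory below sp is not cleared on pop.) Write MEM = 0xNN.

MEM = 0x4c

prologue: push r2 -> mem[0xca]=0x4c, sp=0xca
prologue: push r6 -> mem[0xc9]=0x43, sp=0xc9
prologue: push r7 -> mem[0xc8]=0x59, sp=0xc8
body[0] sub  r5, r3, #54 -> r5=0x3f
body[1] add  r2, r1, r6 -> r2=0xfe
body[2] sub  r0, r3, #26 -> r0=0x5b
body[3] mov  r2, r7 -> r2=0x59
body[4] add  r1, r2, #39 -> r1=0x80
body[5] add  r7, r2, r3 -> r7=0xce
body[6] sub  r6, r0, #9 -> r6=0x52
body[7] sub  r6, r7, #13 -> r6=0xc1
epilogue: pop r7=0x59, sp=0xc9
epilogue: pop r6=0x43, sp=0xca
epilogue: pop r2=0x4c, sp=0xcb
prologue pushed ['r2', 'r6', 'r7'] at ['0xca', '0xc9', '0xc8']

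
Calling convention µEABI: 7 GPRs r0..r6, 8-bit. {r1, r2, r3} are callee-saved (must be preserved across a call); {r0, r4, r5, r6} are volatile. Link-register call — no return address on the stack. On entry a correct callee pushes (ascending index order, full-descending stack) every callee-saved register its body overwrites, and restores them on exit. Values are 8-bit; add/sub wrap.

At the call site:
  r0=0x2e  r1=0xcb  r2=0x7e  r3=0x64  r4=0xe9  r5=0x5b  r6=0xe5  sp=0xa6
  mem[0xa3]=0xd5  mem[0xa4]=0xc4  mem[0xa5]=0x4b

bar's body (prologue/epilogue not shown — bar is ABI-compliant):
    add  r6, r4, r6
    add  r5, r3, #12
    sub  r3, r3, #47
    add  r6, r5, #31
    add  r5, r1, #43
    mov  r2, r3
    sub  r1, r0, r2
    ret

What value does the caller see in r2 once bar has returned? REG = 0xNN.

REG = 0x7e

prologue: push r1 -> mem[0xa5]=0xcb, sp=0xa5
prologue: push r2 -> mem[0xa4]=0x7e, sp=0xa4
prologue: push r3 -> mem[0xa3]=0x64, sp=0xa3
body[0] add  r6, r4, r6 -> r6=0xce
body[1] add  r5, r3, #12 -> r5=0x70
body[2] sub  r3, r3, #47 -> r3=0x35
body[3] add  r6, r5, #31 -> r6=0x8f
body[4] add  r5, r1, #43 -> r5=0xf6
body[5] mov  r2, r3 -> r2=0x35
body[6] sub  r1, r0, r2 -> r1=0xf9
epilogue: pop r3=0x64, sp=0xa4
epilogue: pop r2=0x7e, sp=0xa5
epilogue: pop r1=0xcb, sp=0xa6
r2 is callee-saved -> restored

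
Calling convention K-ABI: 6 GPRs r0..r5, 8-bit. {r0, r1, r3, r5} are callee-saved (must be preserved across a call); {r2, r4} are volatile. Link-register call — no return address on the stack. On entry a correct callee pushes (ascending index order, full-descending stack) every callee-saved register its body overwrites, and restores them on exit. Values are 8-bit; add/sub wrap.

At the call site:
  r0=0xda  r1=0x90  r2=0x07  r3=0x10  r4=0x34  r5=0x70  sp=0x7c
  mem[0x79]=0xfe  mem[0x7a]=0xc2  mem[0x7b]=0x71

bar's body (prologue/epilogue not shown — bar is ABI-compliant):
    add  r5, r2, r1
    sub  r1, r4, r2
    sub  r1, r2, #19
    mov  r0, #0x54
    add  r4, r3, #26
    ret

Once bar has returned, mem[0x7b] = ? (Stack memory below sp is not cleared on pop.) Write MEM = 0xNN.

prologue: push r0 → mem[0x7b]=0xda, sp=0x7b
prologue: push r1 → mem[0x7a]=0x90, sp=0x7a
prologue: push r5 → mem[0x79]=0x70, sp=0x79
body[0] add  r5, r2, r1 → r5=0x97
body[1] sub  r1, r4, r2 → r1=0x2d
body[2] sub  r1, r2, #19 → r1=0xf4
body[3] mov  r0, #0x54 → r0=0x54
body[4] add  r4, r3, #26 → r4=0x2a
epilogue: pop r5=0x70, sp=0x7a
epilogue: pop r1=0x90, sp=0x7b
epilogue: pop r0=0xda, sp=0x7c
prologue pushed ['r0', 'r1', 'r5'] at ['0x7b', '0x7a', '0x79']

MEM = 0xda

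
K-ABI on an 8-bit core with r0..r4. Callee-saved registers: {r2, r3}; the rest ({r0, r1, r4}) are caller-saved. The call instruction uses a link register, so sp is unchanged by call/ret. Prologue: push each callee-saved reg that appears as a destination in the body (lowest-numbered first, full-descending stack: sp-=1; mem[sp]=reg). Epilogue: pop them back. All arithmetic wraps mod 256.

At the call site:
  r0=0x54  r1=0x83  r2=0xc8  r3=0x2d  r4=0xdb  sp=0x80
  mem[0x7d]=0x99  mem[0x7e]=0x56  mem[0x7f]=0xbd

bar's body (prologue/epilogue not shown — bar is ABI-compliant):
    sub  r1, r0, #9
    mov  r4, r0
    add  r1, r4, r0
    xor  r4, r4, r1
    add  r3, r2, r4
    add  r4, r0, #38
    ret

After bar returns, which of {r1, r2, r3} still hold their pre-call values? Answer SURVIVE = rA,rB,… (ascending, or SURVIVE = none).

SURVIVE = r2,r3

prologue: push r3 -> mem[0x7f]=0x2d, sp=0x7f
body[0] sub  r1, r0, #9 -> r1=0x4b
body[1] mov  r4, r0 -> r4=0x54
body[2] add  r1, r4, r0 -> r1=0xa8
body[3] xor  r4, r4, r1 -> r4=0xfc
body[4] add  r3, r2, r4 -> r3=0xc4
body[5] add  r4, r0, #38 -> r4=0x7a
epilogue: pop r3=0x2d, sp=0x80
r1: caller-saved, written=True
r2: callee-saved, written=False
r3: callee-saved, written=True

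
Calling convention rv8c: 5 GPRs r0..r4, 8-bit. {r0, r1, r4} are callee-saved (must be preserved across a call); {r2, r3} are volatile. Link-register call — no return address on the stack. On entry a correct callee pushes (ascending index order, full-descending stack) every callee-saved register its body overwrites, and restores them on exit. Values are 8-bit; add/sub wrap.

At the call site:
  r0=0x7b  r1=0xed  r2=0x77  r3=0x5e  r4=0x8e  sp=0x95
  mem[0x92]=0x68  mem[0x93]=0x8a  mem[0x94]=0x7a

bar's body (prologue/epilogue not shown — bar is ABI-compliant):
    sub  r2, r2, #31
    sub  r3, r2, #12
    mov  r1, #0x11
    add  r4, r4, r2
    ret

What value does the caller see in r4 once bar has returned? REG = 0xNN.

prologue: push r1 -> mem[0x94]=0xed, sp=0x94
prologue: push r4 -> mem[0x93]=0x8e, sp=0x93
body[0] sub  r2, r2, #31 -> r2=0x58
body[1] sub  r3, r2, #12 -> r3=0x4c
body[2] mov  r1, #0x11 -> r1=0x11
body[3] add  r4, r4, r2 -> r4=0xe6
epilogue: pop r4=0x8e, sp=0x94
epilogue: pop r1=0xed, sp=0x95
r4 is callee-saved -> restored

REG = 0x8e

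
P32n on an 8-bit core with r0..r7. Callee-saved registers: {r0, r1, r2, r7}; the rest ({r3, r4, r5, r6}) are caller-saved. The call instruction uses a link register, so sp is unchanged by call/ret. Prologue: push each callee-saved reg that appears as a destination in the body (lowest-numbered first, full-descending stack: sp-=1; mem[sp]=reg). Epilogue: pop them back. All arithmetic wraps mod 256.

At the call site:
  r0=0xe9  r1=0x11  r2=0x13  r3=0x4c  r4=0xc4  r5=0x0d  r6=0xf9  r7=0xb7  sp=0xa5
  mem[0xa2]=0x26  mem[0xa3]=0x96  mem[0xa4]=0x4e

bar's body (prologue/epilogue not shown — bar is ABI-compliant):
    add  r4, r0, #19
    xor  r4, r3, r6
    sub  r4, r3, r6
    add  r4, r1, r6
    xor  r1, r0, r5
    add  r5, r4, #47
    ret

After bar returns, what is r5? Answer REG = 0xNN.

REG = 0x39

prologue: push r1 -> mem[0xa4]=0x11, sp=0xa4
body[0] add  r4, r0, #19 -> r4=0xfc
body[1] xor  r4, r3, r6 -> r4=0xb5
body[2] sub  r4, r3, r6 -> r4=0x53
body[3] add  r4, r1, r6 -> r4=0x0a
body[4] xor  r1, r0, r5 -> r1=0xe4
body[5] add  r5, r4, #47 -> r5=0x39
epilogue: pop r1=0x11, sp=0xa5
r5 is caller-saved -> body value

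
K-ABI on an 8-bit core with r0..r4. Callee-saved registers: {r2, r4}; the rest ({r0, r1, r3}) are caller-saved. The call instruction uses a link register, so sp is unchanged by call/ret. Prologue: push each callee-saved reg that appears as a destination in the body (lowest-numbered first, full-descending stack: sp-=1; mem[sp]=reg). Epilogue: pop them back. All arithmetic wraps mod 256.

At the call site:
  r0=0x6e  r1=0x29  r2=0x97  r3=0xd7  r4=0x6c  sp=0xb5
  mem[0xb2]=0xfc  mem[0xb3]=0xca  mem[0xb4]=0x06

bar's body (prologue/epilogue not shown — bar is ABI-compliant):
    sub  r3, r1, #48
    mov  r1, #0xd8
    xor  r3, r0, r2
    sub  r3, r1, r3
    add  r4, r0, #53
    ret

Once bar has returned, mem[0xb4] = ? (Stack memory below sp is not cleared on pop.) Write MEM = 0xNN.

prologue: push r4 → mem[0xb4]=0x6c, sp=0xb4
body[0] sub  r3, r1, #48 → r3=0xf9
body[1] mov  r1, #0xd8 → r1=0xd8
body[2] xor  r3, r0, r2 → r3=0xf9
body[3] sub  r3, r1, r3 → r3=0xdf
body[4] add  r4, r0, #53 → r4=0xa3
epilogue: pop r4=0x6c, sp=0xb5
prologue pushed ['r4'] at ['0xb4']

MEM = 0x6c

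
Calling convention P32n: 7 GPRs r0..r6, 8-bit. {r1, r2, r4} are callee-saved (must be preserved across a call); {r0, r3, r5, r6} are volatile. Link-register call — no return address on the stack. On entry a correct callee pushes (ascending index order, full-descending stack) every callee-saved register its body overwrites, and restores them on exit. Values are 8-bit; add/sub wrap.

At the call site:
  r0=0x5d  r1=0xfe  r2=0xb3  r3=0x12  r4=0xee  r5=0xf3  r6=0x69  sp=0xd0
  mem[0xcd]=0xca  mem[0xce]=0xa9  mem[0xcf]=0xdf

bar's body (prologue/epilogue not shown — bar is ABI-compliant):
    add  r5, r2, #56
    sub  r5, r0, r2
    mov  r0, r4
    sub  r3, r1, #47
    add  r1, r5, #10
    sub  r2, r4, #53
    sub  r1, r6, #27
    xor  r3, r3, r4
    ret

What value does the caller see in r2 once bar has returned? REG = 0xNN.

REG = 0xb3

prologue: push r1 -> mem[0xcf]=0xfe, sp=0xcf
prologue: push r2 -> mem[0xce]=0xb3, sp=0xce
body[0] add  r5, r2, #56 -> r5=0xeb
body[1] sub  r5, r0, r2 -> r5=0xaa
body[2] mov  r0, r4 -> r0=0xee
body[3] sub  r3, r1, #47 -> r3=0xcf
body[4] add  r1, r5, #10 -> r1=0xb4
body[5] sub  r2, r4, #53 -> r2=0xb9
body[6] sub  r1, r6, #27 -> r1=0x4e
body[7] xor  r3, r3, r4 -> r3=0x21
epilogue: pop r2=0xb3, sp=0xcf
epilogue: pop r1=0xfe, sp=0xd0
r2 is callee-saved -> restored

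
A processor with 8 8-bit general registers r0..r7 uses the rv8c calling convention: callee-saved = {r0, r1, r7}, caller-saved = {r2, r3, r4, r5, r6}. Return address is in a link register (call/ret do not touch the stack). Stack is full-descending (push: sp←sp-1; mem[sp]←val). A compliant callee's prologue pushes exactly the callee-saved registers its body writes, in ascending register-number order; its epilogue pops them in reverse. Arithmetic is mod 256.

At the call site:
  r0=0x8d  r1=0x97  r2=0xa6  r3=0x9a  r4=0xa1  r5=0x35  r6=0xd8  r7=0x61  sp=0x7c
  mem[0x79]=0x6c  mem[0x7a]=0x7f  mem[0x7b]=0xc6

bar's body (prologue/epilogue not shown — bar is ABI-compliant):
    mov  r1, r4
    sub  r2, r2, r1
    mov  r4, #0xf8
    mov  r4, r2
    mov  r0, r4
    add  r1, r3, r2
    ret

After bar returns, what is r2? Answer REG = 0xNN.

REG = 0x05

prologue: push r0 → mem[0x7b]=0x8d, sp=0x7b
prologue: push r1 → mem[0x7a]=0x97, sp=0x7a
body[0] mov  r1, r4 → r1=0xa1
body[1] sub  r2, r2, r1 → r2=0x05
body[2] mov  r4, #0xf8 → r4=0xf8
body[3] mov  r4, r2 → r4=0x05
body[4] mov  r0, r4 → r0=0x05
body[5] add  r1, r3, r2 → r1=0x9f
epilogue: pop r1=0x97, sp=0x7b
epilogue: pop r0=0x8d, sp=0x7c
r2 is caller-saved → body value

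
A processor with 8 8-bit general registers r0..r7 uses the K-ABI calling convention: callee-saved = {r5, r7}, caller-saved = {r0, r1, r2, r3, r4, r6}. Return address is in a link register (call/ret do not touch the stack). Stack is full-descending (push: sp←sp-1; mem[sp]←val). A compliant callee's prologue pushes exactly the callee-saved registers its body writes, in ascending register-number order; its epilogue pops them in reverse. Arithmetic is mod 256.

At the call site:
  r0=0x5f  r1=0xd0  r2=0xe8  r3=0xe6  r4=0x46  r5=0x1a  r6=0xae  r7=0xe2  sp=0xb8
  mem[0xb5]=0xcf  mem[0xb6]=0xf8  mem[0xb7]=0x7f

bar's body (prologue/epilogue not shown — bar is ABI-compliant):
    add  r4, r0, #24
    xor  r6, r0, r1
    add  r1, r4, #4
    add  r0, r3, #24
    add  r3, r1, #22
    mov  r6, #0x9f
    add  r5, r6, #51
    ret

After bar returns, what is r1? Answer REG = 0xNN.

REG = 0x7b

prologue: push r5 -> mem[0xb7]=0x1a, sp=0xb7
body[0] add  r4, r0, #24 -> r4=0x77
body[1] xor  r6, r0, r1 -> r6=0x8f
body[2] add  r1, r4, #4 -> r1=0x7b
body[3] add  r0, r3, #24 -> r0=0xfe
body[4] add  r3, r1, #22 -> r3=0x91
body[5] mov  r6, #0x9f -> r6=0x9f
body[6] add  r5, r6, #51 -> r5=0xd2
epilogue: pop r5=0x1a, sp=0xb8
r1 is caller-saved -> body value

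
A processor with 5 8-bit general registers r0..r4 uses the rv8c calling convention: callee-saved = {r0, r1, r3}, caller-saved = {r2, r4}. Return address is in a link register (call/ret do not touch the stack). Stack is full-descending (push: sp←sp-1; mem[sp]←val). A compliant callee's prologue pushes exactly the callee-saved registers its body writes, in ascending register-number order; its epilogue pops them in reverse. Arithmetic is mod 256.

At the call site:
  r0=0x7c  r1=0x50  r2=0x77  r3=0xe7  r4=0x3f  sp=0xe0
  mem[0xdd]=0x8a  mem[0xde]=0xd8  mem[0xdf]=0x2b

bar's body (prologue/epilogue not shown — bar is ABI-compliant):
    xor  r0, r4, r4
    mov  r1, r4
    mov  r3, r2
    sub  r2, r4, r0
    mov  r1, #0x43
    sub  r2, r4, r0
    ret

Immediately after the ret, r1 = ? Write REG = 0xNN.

prologue: push r0 → mem[0xdf]=0x7c, sp=0xdf
prologue: push r1 → mem[0xde]=0x50, sp=0xde
prologue: push r3 → mem[0xdd]=0xe7, sp=0xdd
body[0] xor  r0, r4, r4 → r0=0x00
body[1] mov  r1, r4 → r1=0x3f
body[2] mov  r3, r2 → r3=0x77
body[3] sub  r2, r4, r0 → r2=0x3f
body[4] mov  r1, #0x43 → r1=0x43
body[5] sub  r2, r4, r0 → r2=0x3f
epilogue: pop r3=0xe7, sp=0xde
epilogue: pop r1=0x50, sp=0xdf
epilogue: pop r0=0x7c, sp=0xe0
r1 is callee-saved → restored

REG = 0x50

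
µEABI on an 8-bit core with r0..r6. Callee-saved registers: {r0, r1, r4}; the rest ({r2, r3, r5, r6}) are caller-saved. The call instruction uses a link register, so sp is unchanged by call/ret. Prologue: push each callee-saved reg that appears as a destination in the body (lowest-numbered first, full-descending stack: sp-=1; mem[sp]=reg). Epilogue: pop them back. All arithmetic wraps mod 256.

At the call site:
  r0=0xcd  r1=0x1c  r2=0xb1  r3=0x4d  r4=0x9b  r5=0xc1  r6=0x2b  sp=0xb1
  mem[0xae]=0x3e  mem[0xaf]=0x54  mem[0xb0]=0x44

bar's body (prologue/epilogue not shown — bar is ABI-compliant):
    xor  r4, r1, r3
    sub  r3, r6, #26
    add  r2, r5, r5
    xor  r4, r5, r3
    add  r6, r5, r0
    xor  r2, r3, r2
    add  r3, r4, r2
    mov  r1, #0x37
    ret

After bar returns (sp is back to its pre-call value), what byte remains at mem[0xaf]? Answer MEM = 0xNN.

prologue: push r1 → mem[0xb0]=0x1c, sp=0xb0
prologue: push r4 → mem[0xaf]=0x9b, sp=0xaf
body[0] xor  r4, r1, r3 → r4=0x51
body[1] sub  r3, r6, #26 → r3=0x11
body[2] add  r2, r5, r5 → r2=0x82
body[3] xor  r4, r5, r3 → r4=0xd0
body[4] add  r6, r5, r0 → r6=0x8e
body[5] xor  r2, r3, r2 → r2=0x93
body[6] add  r3, r4, r2 → r3=0x63
body[7] mov  r1, #0x37 → r1=0x37
epilogue: pop r4=0x9b, sp=0xb0
epilogue: pop r1=0x1c, sp=0xb1
prologue pushed ['r1', 'r4'] at ['0xb0', '0xaf']

MEM = 0x9b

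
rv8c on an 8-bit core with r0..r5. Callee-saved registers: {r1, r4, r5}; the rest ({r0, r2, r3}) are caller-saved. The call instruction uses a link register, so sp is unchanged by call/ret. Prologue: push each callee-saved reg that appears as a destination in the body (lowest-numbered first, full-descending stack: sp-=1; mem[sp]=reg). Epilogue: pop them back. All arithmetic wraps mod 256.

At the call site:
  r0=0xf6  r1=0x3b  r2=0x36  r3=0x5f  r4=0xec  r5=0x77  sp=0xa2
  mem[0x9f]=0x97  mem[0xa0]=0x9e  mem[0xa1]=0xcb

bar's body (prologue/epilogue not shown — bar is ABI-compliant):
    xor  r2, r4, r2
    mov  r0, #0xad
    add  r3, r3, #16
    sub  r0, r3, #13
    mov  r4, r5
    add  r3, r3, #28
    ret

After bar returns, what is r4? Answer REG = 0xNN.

prologue: push r4 -> mem[0xa1]=0xec, sp=0xa1
body[0] xor  r2, r4, r2 -> r2=0xda
body[1] mov  r0, #0xad -> r0=0xad
body[2] add  r3, r3, #16 -> r3=0x6f
body[3] sub  r0, r3, #13 -> r0=0x62
body[4] mov  r4, r5 -> r4=0x77
body[5] add  r3, r3, #28 -> r3=0x8b
epilogue: pop r4=0xec, sp=0xa2
r4 is callee-saved -> restored

REG = 0xec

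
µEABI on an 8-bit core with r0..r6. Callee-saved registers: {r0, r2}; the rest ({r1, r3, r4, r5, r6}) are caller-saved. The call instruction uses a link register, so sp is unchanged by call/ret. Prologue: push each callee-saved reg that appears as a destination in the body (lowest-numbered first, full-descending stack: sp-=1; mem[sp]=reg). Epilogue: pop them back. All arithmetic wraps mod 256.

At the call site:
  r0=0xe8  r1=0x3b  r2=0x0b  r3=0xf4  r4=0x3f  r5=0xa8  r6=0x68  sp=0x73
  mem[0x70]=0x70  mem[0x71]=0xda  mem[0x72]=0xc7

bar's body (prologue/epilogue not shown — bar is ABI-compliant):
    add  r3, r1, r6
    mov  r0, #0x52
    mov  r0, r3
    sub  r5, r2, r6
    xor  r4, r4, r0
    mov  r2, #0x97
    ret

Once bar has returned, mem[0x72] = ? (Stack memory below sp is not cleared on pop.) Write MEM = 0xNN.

MEM = 0xe8

prologue: push r0 -> mem[0x72]=0xe8, sp=0x72
prologue: push r2 -> mem[0x71]=0x0b, sp=0x71
body[0] add  r3, r1, r6 -> r3=0xa3
body[1] mov  r0, #0x52 -> r0=0x52
body[2] mov  r0, r3 -> r0=0xa3
body[3] sub  r5, r2, r6 -> r5=0xa3
body[4] xor  r4, r4, r0 -> r4=0x9c
body[5] mov  r2, #0x97 -> r2=0x97
epilogue: pop r2=0x0b, sp=0x72
epilogue: pop r0=0xe8, sp=0x73
prologue pushed ['r0', 'r2'] at ['0x72', '0x71']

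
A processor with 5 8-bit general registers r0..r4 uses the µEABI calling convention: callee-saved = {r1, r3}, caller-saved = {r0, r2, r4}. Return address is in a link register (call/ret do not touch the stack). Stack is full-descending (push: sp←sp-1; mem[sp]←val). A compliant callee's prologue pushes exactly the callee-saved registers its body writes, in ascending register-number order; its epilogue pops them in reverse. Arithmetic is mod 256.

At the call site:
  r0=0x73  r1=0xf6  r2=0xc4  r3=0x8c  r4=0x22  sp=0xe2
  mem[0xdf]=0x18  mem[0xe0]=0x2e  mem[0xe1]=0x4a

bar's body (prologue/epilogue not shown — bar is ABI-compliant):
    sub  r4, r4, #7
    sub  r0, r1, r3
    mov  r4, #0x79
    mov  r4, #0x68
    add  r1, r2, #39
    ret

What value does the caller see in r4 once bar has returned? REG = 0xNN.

prologue: push r1 → mem[0xe1]=0xf6, sp=0xe1
body[0] sub  r4, r4, #7 → r4=0x1b
body[1] sub  r0, r1, r3 → r0=0x6a
body[2] mov  r4, #0x79 → r4=0x79
body[3] mov  r4, #0x68 → r4=0x68
body[4] add  r1, r2, #39 → r1=0xeb
epilogue: pop r1=0xf6, sp=0xe2
r4 is caller-saved → body value

REG = 0x68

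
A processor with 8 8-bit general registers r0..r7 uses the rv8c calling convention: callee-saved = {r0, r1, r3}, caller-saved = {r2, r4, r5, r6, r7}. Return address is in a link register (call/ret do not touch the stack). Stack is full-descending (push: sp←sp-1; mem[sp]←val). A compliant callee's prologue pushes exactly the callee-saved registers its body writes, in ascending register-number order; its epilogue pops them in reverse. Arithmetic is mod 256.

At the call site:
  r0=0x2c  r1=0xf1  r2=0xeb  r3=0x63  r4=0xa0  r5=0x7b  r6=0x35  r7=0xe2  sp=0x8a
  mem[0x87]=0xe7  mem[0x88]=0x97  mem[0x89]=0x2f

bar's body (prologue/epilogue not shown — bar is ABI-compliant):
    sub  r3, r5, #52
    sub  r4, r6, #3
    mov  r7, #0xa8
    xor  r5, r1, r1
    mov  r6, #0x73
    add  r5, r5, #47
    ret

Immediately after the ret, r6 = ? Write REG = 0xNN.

REG = 0x73

prologue: push r3 -> mem[0x89]=0x63, sp=0x89
body[0] sub  r3, r5, #52 -> r3=0x47
body[1] sub  r4, r6, #3 -> r4=0x32
body[2] mov  r7, #0xa8 -> r7=0xa8
body[3] xor  r5, r1, r1 -> r5=0x00
body[4] mov  r6, #0x73 -> r6=0x73
body[5] add  r5, r5, #47 -> r5=0x2f
epilogue: pop r3=0x63, sp=0x8a
r6 is caller-saved -> body value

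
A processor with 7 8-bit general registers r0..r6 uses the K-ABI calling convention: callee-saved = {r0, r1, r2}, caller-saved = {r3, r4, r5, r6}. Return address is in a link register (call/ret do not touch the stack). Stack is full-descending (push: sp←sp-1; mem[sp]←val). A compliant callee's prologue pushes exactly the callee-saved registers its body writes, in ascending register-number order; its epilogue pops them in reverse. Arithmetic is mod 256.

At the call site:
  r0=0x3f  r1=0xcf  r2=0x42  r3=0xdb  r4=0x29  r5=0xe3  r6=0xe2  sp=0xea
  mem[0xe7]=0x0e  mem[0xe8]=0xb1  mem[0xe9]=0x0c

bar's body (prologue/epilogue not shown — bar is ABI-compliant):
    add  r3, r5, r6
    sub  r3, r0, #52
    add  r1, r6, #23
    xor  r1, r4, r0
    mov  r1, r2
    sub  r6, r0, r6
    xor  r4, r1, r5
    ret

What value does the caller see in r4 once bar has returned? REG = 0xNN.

prologue: push r1 → mem[0xe9]=0xcf, sp=0xe9
body[0] add  r3, r5, r6 → r3=0xc5
body[1] sub  r3, r0, #52 → r3=0x0b
body[2] add  r1, r6, #23 → r1=0xf9
body[3] xor  r1, r4, r0 → r1=0x16
body[4] mov  r1, r2 → r1=0x42
body[5] sub  r6, r0, r6 → r6=0x5d
body[6] xor  r4, r1, r5 → r4=0xa1
epilogue: pop r1=0xcf, sp=0xea
r4 is caller-saved → body value

REG = 0xa1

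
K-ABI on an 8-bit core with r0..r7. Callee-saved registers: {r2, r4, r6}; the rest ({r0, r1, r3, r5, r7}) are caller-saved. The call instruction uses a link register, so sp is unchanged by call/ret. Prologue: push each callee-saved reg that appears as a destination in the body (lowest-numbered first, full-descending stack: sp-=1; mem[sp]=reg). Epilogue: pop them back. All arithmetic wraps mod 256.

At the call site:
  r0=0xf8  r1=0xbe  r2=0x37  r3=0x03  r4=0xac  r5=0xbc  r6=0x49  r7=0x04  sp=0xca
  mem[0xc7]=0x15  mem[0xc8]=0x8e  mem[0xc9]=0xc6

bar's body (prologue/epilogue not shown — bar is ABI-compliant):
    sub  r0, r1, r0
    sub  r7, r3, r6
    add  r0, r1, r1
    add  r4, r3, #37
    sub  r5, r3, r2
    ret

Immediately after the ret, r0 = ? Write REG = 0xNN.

REG = 0x7c

prologue: push r4 -> mem[0xc9]=0xac, sp=0xc9
body[0] sub  r0, r1, r0 -> r0=0xc6
body[1] sub  r7, r3, r6 -> r7=0xba
body[2] add  r0, r1, r1 -> r0=0x7c
body[3] add  r4, r3, #37 -> r4=0x28
body[4] sub  r5, r3, r2 -> r5=0xcc
epilogue: pop r4=0xac, sp=0xca
r0 is caller-saved -> body value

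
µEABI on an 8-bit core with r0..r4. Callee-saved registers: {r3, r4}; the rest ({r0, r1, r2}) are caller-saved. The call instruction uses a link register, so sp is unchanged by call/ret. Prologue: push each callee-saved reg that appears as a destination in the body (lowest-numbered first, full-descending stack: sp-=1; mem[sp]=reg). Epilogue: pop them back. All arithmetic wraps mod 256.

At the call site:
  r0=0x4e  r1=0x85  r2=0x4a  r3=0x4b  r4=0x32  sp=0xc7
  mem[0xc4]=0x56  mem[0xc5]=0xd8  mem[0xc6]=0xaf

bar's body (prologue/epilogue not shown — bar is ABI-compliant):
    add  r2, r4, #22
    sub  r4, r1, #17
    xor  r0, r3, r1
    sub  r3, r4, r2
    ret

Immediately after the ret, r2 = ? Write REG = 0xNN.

prologue: push r3 → mem[0xc6]=0x4b, sp=0xc6
prologue: push r4 → mem[0xc5]=0x32, sp=0xc5
body[0] add  r2, r4, #22 → r2=0x48
body[1] sub  r4, r1, #17 → r4=0x74
body[2] xor  r0, r3, r1 → r0=0xce
body[3] sub  r3, r4, r2 → r3=0x2c
epilogue: pop r4=0x32, sp=0xc6
epilogue: pop r3=0x4b, sp=0xc7
r2 is caller-saved → body value

REG = 0x48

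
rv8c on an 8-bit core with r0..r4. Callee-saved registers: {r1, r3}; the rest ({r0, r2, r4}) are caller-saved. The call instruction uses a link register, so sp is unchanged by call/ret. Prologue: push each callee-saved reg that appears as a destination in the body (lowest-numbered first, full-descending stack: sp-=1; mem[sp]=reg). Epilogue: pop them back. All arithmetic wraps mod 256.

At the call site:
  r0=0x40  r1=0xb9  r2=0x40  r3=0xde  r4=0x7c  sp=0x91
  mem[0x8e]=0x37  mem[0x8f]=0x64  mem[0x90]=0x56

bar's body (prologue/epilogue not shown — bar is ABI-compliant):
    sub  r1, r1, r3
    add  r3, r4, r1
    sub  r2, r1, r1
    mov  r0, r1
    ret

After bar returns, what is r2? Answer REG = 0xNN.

prologue: push r1 -> mem[0x90]=0xb9, sp=0x90
prologue: push r3 -> mem[0x8f]=0xde, sp=0x8f
body[0] sub  r1, r1, r3 -> r1=0xdb
body[1] add  r3, r4, r1 -> r3=0x57
body[2] sub  r2, r1, r1 -> r2=0x00
body[3] mov  r0, r1 -> r0=0xdb
epilogue: pop r3=0xde, sp=0x90
epilogue: pop r1=0xb9, sp=0x91
r2 is caller-saved -> body value

REG = 0x00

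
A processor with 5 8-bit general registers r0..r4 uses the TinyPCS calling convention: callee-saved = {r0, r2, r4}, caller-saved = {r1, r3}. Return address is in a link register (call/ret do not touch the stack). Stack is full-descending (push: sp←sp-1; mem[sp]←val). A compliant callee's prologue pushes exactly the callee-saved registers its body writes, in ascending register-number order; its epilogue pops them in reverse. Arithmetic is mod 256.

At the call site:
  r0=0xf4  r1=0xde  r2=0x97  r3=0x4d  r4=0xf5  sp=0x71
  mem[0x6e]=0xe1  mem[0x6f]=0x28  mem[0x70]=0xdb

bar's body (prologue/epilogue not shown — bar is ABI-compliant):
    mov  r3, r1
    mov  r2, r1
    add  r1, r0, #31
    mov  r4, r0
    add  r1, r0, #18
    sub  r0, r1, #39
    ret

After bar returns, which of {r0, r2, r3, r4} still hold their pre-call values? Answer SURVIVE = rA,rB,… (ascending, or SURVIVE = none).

SURVIVE = r0,r2,r4

prologue: push r0 -> mem[0x70]=0xf4, sp=0x70
prologue: push r2 -> mem[0x6f]=0x97, sp=0x6f
prologue: push r4 -> mem[0x6e]=0xf5, sp=0x6e
body[0] mov  r3, r1 -> r3=0xde
body[1] mov  r2, r1 -> r2=0xde
body[2] add  r1, r0, #31 -> r1=0x13
body[3] mov  r4, r0 -> r4=0xf4
body[4] add  r1, r0, #18 -> r1=0x06
body[5] sub  r0, r1, #39 -> r0=0xdf
epilogue: pop r4=0xf5, sp=0x6f
epilogue: pop r2=0x97, sp=0x70
epilogue: pop r0=0xf4, sp=0x71
r0: callee-saved, written=True
r2: callee-saved, written=True
r3: caller-saved, written=True
r4: callee-saved, written=True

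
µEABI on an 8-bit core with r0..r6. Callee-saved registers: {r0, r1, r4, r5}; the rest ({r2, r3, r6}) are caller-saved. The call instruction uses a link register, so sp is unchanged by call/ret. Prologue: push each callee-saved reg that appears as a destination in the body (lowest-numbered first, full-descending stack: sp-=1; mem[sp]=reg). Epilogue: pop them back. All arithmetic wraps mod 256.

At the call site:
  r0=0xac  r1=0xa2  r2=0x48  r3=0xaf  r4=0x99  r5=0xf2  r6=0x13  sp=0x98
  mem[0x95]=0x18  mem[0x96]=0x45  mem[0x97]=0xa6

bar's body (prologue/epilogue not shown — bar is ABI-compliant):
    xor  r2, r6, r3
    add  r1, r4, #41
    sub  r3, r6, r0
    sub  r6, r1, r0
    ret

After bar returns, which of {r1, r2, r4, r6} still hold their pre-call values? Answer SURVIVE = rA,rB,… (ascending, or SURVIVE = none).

SURVIVE = r1,r4

prologue: push r1 → mem[0x97]=0xa2, sp=0x97
body[0] xor  r2, r6, r3 → r2=0xbc
body[1] add  r1, r4, #41 → r1=0xc2
body[2] sub  r3, r6, r0 → r3=0x67
body[3] sub  r6, r1, r0 → r6=0x16
epilogue: pop r1=0xa2, sp=0x98
r1: callee-saved, written=True
r2: caller-saved, written=True
r4: callee-saved, written=False
r6: caller-saved, written=True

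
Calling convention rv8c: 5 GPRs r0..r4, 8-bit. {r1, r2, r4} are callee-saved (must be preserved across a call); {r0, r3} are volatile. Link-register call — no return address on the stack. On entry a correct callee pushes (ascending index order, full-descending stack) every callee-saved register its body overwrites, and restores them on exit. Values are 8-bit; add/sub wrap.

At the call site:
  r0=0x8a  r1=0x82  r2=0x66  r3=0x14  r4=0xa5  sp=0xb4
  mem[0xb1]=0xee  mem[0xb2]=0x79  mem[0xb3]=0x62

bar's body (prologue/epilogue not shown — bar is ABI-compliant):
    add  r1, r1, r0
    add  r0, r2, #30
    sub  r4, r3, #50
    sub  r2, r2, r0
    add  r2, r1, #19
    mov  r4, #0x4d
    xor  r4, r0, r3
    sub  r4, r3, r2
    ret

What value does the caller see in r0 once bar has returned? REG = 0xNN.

prologue: push r1 → mem[0xb3]=0x82, sp=0xb3
prologue: push r2 → mem[0xb2]=0x66, sp=0xb2
prologue: push r4 → mem[0xb1]=0xa5, sp=0xb1
body[0] add  r1, r1, r0 → r1=0x0c
body[1] add  r0, r2, #30 → r0=0x84
body[2] sub  r4, r3, #50 → r4=0xe2
body[3] sub  r2, r2, r0 → r2=0xe2
body[4] add  r2, r1, #19 → r2=0x1f
body[5] mov  r4, #0x4d → r4=0x4d
body[6] xor  r4, r0, r3 → r4=0x90
body[7] sub  r4, r3, r2 → r4=0xf5
epilogue: pop r4=0xa5, sp=0xb2
epilogue: pop r2=0x66, sp=0xb3
epilogue: pop r1=0x82, sp=0xb4
r0 is caller-saved → body value

REG = 0x84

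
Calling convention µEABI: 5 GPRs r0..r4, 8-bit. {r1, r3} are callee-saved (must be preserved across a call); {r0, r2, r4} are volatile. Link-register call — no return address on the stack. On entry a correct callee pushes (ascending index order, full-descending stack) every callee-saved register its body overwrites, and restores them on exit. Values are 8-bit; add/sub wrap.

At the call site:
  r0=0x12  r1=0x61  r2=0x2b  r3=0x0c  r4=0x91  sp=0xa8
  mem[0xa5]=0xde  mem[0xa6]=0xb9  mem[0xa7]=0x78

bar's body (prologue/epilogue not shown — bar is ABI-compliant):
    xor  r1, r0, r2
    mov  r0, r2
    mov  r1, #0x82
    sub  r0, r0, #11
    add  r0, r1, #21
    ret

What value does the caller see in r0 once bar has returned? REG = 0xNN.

REG = 0x97

prologue: push r1 → mem[0xa7]=0x61, sp=0xa7
body[0] xor  r1, r0, r2 → r1=0x39
body[1] mov  r0, r2 → r0=0x2b
body[2] mov  r1, #0x82 → r1=0x82
body[3] sub  r0, r0, #11 → r0=0x20
body[4] add  r0, r1, #21 → r0=0x97
epilogue: pop r1=0x61, sp=0xa8
r0 is caller-saved → body value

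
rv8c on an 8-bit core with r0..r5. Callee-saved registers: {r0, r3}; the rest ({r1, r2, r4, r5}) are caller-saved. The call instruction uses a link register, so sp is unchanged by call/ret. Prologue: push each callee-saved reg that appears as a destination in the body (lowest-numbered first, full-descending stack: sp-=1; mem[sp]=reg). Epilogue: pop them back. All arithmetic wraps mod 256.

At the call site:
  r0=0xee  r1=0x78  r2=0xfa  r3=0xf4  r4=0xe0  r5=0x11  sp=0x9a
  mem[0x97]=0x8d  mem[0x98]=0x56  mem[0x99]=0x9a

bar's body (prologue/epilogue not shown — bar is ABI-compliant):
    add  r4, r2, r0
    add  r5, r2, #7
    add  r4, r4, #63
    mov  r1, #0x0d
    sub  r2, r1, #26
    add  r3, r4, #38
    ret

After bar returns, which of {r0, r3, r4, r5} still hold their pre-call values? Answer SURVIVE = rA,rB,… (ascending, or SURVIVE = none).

prologue: push r3 -> mem[0x99]=0xf4, sp=0x99
body[0] add  r4, r2, r0 -> r4=0xe8
body[1] add  r5, r2, #7 -> r5=0x01
body[2] add  r4, r4, #63 -> r4=0x27
body[3] mov  r1, #0x0d -> r1=0x0d
body[4] sub  r2, r1, #26 -> r2=0xf3
body[5] add  r3, r4, #38 -> r3=0x4d
epilogue: pop r3=0xf4, sp=0x9a
r0: callee-saved, written=False
r3: callee-saved, written=True
r4: caller-saved, written=True
r5: caller-saved, written=True

SURVIVE = r0,r3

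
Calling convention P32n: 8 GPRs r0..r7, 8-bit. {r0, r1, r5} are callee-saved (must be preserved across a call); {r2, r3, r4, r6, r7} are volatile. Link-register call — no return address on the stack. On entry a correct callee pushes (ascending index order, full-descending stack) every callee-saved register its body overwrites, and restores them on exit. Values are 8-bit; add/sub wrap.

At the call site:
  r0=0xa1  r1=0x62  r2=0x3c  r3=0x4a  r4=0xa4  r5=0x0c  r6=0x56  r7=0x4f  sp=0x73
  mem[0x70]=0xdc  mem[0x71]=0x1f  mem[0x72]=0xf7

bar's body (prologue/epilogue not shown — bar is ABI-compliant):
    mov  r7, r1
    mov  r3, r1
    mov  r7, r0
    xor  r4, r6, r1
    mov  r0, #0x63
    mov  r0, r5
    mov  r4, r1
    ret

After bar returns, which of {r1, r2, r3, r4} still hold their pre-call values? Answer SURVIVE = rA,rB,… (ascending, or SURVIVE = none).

prologue: push r0 -> mem[0x72]=0xa1, sp=0x72
body[0] mov  r7, r1 -> r7=0x62
body[1] mov  r3, r1 -> r3=0x62
body[2] mov  r7, r0 -> r7=0xa1
body[3] xor  r4, r6, r1 -> r4=0x34
body[4] mov  r0, #0x63 -> r0=0x63
body[5] mov  r0, r5 -> r0=0x0c
body[6] mov  r4, r1 -> r4=0x62
epilogue: pop r0=0xa1, sp=0x73
r1: callee-saved, written=False
r2: caller-saved, written=False
r3: caller-saved, written=True
r4: caller-saved, written=True

SURVIVE = r1,r2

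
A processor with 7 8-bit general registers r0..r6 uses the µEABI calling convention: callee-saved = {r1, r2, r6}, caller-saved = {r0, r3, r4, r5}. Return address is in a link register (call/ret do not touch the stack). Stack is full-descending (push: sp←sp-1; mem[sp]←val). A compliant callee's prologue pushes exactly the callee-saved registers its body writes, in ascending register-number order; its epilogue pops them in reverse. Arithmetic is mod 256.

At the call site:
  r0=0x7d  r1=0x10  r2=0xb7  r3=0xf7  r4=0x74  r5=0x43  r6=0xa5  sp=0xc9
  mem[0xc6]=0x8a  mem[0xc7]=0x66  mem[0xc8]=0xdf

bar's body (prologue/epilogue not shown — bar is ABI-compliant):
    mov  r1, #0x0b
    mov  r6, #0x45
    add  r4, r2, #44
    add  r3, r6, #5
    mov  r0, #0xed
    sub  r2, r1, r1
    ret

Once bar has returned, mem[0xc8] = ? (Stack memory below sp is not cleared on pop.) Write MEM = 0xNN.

prologue: push r1 → mem[0xc8]=0x10, sp=0xc8
prologue: push r2 → mem[0xc7]=0xb7, sp=0xc7
prologue: push r6 → mem[0xc6]=0xa5, sp=0xc6
body[0] mov  r1, #0x0b → r1=0x0b
body[1] mov  r6, #0x45 → r6=0x45
body[2] add  r4, r2, #44 → r4=0xe3
body[3] add  r3, r6, #5 → r3=0x4a
body[4] mov  r0, #0xed → r0=0xed
body[5] sub  r2, r1, r1 → r2=0x00
epilogue: pop r6=0xa5, sp=0xc7
epilogue: pop r2=0xb7, sp=0xc8
epilogue: pop r1=0x10, sp=0xc9
prologue pushed ['r1', 'r2', 'r6'] at ['0xc8', '0xc7', '0xc6']

MEM = 0x10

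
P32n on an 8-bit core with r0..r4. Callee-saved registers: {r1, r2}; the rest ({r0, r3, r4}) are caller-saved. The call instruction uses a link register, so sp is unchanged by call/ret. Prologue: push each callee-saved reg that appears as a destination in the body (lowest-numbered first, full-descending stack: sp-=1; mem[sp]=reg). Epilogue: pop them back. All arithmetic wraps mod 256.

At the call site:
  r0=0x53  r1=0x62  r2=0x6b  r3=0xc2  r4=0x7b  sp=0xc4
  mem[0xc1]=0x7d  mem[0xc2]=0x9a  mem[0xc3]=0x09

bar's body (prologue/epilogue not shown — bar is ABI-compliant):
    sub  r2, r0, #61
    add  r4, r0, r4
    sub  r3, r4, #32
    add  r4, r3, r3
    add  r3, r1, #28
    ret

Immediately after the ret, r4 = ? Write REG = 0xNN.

prologue: push r2 -> mem[0xc3]=0x6b, sp=0xc3
body[0] sub  r2, r0, #61 -> r2=0x16
body[1] add  r4, r0, r4 -> r4=0xce
body[2] sub  r3, r4, #32 -> r3=0xae
body[3] add  r4, r3, r3 -> r4=0x5c
body[4] add  r3, r1, #28 -> r3=0x7e
epilogue: pop r2=0x6b, sp=0xc4
r4 is caller-saved -> body value

REG = 0x5c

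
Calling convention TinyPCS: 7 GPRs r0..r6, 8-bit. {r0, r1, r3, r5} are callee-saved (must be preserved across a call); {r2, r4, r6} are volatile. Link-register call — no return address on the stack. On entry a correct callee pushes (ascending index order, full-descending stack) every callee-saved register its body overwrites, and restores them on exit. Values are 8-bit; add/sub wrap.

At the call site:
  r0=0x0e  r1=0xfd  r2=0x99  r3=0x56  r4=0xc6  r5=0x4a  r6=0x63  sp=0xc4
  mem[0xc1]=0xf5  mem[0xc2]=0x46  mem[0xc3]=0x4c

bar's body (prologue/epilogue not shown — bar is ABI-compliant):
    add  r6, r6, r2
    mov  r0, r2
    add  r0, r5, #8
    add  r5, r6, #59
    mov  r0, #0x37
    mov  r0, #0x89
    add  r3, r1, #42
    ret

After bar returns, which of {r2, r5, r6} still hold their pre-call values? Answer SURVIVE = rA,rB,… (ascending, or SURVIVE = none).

SURVIVE = r2,r5

prologue: push r0 -> mem[0xc3]=0x0e, sp=0xc3
prologue: push r3 -> mem[0xc2]=0x56, sp=0xc2
prologue: push r5 -> mem[0xc1]=0x4a, sp=0xc1
body[0] add  r6, r6, r2 -> r6=0xfc
body[1] mov  r0, r2 -> r0=0x99
body[2] add  r0, r5, #8 -> r0=0x52
body[3] add  r5, r6, #59 -> r5=0x37
body[4] mov  r0, #0x37 -> r0=0x37
body[5] mov  r0, #0x89 -> r0=0x89
body[6] add  r3, r1, #42 -> r3=0x27
epilogue: pop r5=0x4a, sp=0xc2
epilogue: pop r3=0x56, sp=0xc3
epilogue: pop r0=0x0e, sp=0xc4
r2: caller-saved, written=False
r5: callee-saved, written=True
r6: caller-saved, written=True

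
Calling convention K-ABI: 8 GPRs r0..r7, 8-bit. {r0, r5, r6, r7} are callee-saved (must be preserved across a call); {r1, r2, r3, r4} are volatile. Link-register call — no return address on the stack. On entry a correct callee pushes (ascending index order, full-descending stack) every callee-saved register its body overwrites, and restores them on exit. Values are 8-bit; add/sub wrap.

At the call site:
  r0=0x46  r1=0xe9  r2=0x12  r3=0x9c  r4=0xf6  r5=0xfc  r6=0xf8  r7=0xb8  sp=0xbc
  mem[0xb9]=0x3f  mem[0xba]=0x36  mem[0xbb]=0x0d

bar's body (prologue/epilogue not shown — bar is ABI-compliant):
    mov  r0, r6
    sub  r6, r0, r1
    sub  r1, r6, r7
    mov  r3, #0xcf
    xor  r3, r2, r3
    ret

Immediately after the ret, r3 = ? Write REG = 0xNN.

prologue: push r0 -> mem[0xbb]=0x46, sp=0xbb
prologue: push r6 -> mem[0xba]=0xf8, sp=0xba
body[0] mov  r0, r6 -> r0=0xf8
body[1] sub  r6, r0, r1 -> r6=0x0f
body[2] sub  r1, r6, r7 -> r1=0x57
body[3] mov  r3, #0xcf -> r3=0xcf
body[4] xor  r3, r2, r3 -> r3=0xdd
epilogue: pop r6=0xf8, sp=0xbb
epilogue: pop r0=0x46, sp=0xbc
r3 is caller-saved -> body value

REG = 0xdd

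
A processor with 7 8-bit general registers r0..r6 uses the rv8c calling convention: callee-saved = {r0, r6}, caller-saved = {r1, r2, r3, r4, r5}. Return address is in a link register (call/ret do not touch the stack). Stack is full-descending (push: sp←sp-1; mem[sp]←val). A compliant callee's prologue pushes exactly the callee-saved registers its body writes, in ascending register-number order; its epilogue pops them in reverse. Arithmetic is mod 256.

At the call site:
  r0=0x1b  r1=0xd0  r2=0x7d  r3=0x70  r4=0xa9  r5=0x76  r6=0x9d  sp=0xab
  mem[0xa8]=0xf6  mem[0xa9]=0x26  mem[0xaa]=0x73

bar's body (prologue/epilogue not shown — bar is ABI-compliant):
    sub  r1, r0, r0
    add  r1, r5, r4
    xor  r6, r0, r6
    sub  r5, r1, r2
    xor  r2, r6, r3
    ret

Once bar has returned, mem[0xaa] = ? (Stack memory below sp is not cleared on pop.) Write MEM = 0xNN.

MEM = 0x9d

prologue: push r6 -> mem[0xaa]=0x9d, sp=0xaa
body[0] sub  r1, r0, r0 -> r1=0x00
body[1] add  r1, r5, r4 -> r1=0x1f
body[2] xor  r6, r0, r6 -> r6=0x86
body[3] sub  r5, r1, r2 -> r5=0xa2
body[4] xor  r2, r6, r3 -> r2=0xf6
epilogue: pop r6=0x9d, sp=0xab
prologue pushed ['r6'] at ['0xaa']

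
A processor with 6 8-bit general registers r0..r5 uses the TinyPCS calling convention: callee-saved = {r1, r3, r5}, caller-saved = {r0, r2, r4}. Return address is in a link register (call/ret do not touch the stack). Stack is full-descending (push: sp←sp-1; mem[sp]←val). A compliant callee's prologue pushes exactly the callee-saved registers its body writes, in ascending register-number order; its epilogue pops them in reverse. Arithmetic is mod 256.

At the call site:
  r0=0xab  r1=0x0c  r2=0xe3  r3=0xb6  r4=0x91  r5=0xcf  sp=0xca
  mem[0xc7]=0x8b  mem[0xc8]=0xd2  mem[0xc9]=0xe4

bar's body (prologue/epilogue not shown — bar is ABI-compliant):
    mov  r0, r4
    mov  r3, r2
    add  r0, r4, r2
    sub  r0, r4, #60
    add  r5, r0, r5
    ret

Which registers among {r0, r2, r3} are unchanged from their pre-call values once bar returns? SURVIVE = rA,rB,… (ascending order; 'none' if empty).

prologue: push r3 -> mem[0xc9]=0xb6, sp=0xc9
prologue: push r5 -> mem[0xc8]=0xcf, sp=0xc8
body[0] mov  r0, r4 -> r0=0x91
body[1] mov  r3, r2 -> r3=0xe3
body[2] add  r0, r4, r2 -> r0=0x74
body[3] sub  r0, r4, #60 -> r0=0x55
body[4] add  r5, r0, r5 -> r5=0x24
epilogue: pop r5=0xcf, sp=0xc9
epilogue: pop r3=0xb6, sp=0xca
r0: caller-saved, written=True
r2: caller-saved, written=False
r3: callee-saved, written=True

SURVIVE = r2,r3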